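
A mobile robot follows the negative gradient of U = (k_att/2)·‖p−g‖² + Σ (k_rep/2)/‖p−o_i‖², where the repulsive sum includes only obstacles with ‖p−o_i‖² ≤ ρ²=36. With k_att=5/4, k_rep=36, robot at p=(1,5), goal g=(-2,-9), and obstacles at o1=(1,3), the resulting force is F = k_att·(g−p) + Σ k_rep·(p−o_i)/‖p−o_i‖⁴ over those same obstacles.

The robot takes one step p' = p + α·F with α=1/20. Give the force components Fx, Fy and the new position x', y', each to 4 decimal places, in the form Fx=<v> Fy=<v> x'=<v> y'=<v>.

F_att = 5/4·(g−p) = 5/4·(-3,-14) = (-3.7500,-17.5000)
o1: d²=4 ≤ ρ²=36; F_rep = 36·(0,2)/4² = (0.0000,4.5000)
F = F_att + ΣF_rep = (-3.7500,-13.0000)
p' = p + 1/20·F = (0.8125,4.3500)

Fx=-3.7500 Fy=-13.0000 x'=0.8125 y'=4.3500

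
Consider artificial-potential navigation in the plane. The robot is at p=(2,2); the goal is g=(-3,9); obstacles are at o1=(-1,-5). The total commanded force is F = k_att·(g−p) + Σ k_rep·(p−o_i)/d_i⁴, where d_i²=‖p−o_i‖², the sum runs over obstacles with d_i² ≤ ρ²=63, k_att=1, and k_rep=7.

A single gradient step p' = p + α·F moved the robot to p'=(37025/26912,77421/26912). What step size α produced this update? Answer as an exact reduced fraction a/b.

F_att = 1·(g−p) = 1·(-5,7) = (-5.0000,7.0000)
o1: d²=58 ≤ ρ²=63; F_rep = 7·(3,7)/58² = (0.0062,0.0146)
F = F_att + ΣF_rep = (-4.9938,7.0146)
Δp = p'−p = (-0.6242,0.8768); α = Δx/Fx = (-16799/26912) / (-16799/3364) = 1/8
check: Δy/Fy = (23597/26912) / (23597/3364) = 1/8 ✓

α = 1/8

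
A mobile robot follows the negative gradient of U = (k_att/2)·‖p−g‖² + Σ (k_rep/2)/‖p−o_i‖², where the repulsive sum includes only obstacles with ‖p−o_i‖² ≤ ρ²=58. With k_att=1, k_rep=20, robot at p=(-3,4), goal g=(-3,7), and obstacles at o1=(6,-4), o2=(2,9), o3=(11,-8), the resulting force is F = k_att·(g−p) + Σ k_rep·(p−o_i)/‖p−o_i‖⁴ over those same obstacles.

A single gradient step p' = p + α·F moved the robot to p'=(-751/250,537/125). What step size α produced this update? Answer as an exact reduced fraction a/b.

α = 1/10

F_att = 1·(g−p) = 1·(0,3) = (0.0000,3.0000)
o1: d²=145 > ρ²=58 → inactive
o2: d²=50 ≤ ρ²=58; F_rep = 20·(-5,-5)/50² = (-0.0400,-0.0400)
o3: d²=340 > ρ²=58 → inactive
F = F_att + ΣF_rep = (-0.0400,2.9600)
Δp = p'−p = (-0.0040,0.2960); α = Δx/Fx = (-1/250) / (-1/25) = 1/10
check: Δy/Fy = (37/125) / (74/25) = 1/10 ✓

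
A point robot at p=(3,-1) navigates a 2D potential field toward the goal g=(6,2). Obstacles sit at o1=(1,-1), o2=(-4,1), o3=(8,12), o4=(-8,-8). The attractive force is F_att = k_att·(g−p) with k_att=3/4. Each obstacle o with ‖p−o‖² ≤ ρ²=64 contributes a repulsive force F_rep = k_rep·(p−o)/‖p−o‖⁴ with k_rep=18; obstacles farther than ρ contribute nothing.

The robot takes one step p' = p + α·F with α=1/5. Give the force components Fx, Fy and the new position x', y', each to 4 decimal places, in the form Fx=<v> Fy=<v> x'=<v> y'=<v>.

F_att = 3/4·(g−p) = 3/4·(3,3) = (2.2500,2.2500)
o1: d²=4 ≤ ρ²=64; F_rep = 18·(2,0)/4² = (2.2500,0.0000)
o2: d²=53 ≤ ρ²=64; F_rep = 18·(7,-2)/53² = (0.0449,-0.0128)
o3: d²=194 > ρ²=64 → inactive
o4: d²=170 > ρ²=64 → inactive
F = F_att + ΣF_rep = (4.5449,2.2372)
p' = p + 1/5·F = (3.9090,-0.5526)

Fx=4.5449 Fy=2.2372 x'=3.9090 y'=-0.5526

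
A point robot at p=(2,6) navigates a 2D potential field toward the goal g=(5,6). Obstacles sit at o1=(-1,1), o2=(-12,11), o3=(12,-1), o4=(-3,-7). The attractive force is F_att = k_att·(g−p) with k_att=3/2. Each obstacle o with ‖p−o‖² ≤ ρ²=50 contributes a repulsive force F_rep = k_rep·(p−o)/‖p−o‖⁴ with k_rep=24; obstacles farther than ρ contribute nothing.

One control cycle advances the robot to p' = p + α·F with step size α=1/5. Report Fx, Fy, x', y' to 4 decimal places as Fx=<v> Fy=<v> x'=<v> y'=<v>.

F_att = 3/2·(g−p) = 3/2·(3,0) = (4.5000,0.0000)
o1: d²=34 ≤ ρ²=50; F_rep = 24·(3,5)/34² = (0.0623,0.1038)
o2: d²=221 > ρ²=50 → inactive
o3: d²=149 > ρ²=50 → inactive
o4: d²=194 > ρ²=50 → inactive
F = F_att + ΣF_rep = (4.5623,0.1038)
p' = p + 1/5·F = (2.9125,6.0208)

Fx=4.5623 Fy=0.1038 x'=2.9125 y'=6.0208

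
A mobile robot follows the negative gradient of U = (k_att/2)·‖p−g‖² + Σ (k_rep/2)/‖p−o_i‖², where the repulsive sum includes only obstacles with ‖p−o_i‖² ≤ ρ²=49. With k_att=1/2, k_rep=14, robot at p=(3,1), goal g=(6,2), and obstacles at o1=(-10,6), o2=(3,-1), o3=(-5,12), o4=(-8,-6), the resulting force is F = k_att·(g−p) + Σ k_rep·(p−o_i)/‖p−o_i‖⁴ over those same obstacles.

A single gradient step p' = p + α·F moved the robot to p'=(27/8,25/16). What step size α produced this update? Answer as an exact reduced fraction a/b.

α = 1/4

F_att = 1/2·(g−p) = 1/2·(3,1) = (1.5000,0.5000)
o1: d²=194 > ρ²=49 → inactive
o2: d²=4 ≤ ρ²=49; F_rep = 14·(0,2)/4² = (0.0000,1.7500)
o3: d²=185 > ρ²=49 → inactive
o4: d²=170 > ρ²=49 → inactive
F = F_att + ΣF_rep = (1.5000,2.2500)
Δp = p'−p = (0.3750,0.5625); α = Δx/Fx = (3/8) / (3/2) = 1/4
check: Δy/Fy = (9/16) / (9/4) = 1/4 ✓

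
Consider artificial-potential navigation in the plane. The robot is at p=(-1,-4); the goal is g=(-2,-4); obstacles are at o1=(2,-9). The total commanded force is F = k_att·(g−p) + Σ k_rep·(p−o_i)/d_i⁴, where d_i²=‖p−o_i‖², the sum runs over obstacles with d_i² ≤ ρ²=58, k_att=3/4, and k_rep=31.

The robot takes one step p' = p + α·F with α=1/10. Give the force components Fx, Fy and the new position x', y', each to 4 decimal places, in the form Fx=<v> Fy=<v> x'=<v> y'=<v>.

F_att = 3/4·(g−p) = 3/4·(-1,0) = (-0.7500,0.0000)
o1: d²=34 ≤ ρ²=58; F_rep = 31·(-3,5)/34² = (-0.0804,0.1341)
F = F_att + ΣF_rep = (-0.8304,0.1341)
p' = p + 1/10·F = (-1.0830,-3.9866)

Fx=-0.8304 Fy=0.1341 x'=-1.0830 y'=-3.9866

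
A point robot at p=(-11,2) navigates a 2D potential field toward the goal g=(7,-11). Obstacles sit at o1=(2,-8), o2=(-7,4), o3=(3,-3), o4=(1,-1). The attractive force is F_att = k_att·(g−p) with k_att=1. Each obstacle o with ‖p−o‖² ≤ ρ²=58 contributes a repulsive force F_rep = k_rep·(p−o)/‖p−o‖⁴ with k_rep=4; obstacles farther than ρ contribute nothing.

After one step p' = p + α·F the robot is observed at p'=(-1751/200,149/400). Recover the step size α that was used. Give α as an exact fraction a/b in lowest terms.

F_att = 1·(g−p) = 1·(18,-13) = (18.0000,-13.0000)
o1: d²=269 > ρ²=58 → inactive
o2: d²=20 ≤ ρ²=58; F_rep = 4·(-4,-2)/20² = (-0.0400,-0.0200)
o3: d²=221 > ρ²=58 → inactive
o4: d²=153 > ρ²=58 → inactive
F = F_att + ΣF_rep = (17.9600,-13.0200)
Δp = p'−p = (2.2450,-1.6275); α = Δx/Fx = (449/200) / (449/25) = 1/8
check: Δy/Fy = (-651/400) / (-651/50) = 1/8 ✓

α = 1/8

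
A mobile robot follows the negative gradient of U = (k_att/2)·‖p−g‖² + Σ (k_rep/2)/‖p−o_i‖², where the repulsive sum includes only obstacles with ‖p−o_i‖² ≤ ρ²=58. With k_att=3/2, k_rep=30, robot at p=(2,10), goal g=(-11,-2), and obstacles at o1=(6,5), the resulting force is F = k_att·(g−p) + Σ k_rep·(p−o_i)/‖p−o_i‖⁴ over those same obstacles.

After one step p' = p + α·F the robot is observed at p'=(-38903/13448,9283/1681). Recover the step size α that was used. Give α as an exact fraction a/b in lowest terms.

α = 1/4

F_att = 3/2·(g−p) = 3/2·(-13,-12) = (-19.5000,-18.0000)
o1: d²=41 ≤ ρ²=58; F_rep = 30·(-4,5)/41² = (-0.0714,0.0892)
F = F_att + ΣF_rep = (-19.5714,-17.9108)
Δp = p'−p = (-4.8928,-4.4777); α = Δx/Fx = (-65799/13448) / (-65799/3362) = 1/4
check: Δy/Fy = (-7527/1681) / (-30108/1681) = 1/4 ✓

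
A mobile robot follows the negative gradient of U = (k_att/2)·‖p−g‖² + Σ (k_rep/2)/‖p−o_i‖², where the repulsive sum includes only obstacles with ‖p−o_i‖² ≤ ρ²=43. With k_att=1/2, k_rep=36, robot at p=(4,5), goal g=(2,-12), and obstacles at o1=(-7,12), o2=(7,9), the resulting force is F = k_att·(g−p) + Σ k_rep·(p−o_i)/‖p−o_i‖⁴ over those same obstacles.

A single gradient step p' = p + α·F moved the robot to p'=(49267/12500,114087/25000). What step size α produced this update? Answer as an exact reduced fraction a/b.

F_att = 1/2·(g−p) = 1/2·(-2,-17) = (-1.0000,-8.5000)
o1: d²=170 > ρ²=43 → inactive
o2: d²=25 ≤ ρ²=43; F_rep = 36·(-3,-4)/25² = (-0.1728,-0.2304)
F = F_att + ΣF_rep = (-1.1728,-8.7304)
Δp = p'−p = (-0.0586,-0.4365); α = Δx/Fx = (-733/12500) / (-733/625) = 1/20
check: Δy/Fy = (-10913/25000) / (-10913/1250) = 1/20 ✓

α = 1/20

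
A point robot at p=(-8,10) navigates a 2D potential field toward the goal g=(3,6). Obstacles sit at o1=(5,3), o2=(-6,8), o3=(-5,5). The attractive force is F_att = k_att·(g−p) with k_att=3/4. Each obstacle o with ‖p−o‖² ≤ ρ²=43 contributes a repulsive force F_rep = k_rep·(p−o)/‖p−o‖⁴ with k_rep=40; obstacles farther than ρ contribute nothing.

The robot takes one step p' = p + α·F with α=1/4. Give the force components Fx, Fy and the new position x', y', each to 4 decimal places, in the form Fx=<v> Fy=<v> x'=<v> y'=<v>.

Fx=6.8962 Fy=-1.5770 x'=-6.2760 y'=9.6058

F_att = 3/4·(g−p) = 3/4·(11,-4) = (8.2500,-3.0000)
o1: d²=218 > ρ²=43 → inactive
o2: d²=8 ≤ ρ²=43; F_rep = 40·(-2,2)/8² = (-1.2500,1.2500)
o3: d²=34 ≤ ρ²=43; F_rep = 40·(-3,5)/34² = (-0.1038,0.1730)
F = F_att + ΣF_rep = (6.8962,-1.5770)
p' = p + 1/4·F = (-6.2760,9.6058)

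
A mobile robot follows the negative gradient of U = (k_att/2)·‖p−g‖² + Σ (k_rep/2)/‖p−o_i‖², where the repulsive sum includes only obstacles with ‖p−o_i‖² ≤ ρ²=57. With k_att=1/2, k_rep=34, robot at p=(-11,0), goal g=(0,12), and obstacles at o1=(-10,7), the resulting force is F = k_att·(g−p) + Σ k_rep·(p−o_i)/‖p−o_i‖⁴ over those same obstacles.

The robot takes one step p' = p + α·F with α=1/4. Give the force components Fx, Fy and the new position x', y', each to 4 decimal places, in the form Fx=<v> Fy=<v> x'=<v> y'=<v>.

Fx=5.4864 Fy=5.9048 x'=-9.6284 y'=1.4762

F_att = 1/2·(g−p) = 1/2·(11,12) = (5.5000,6.0000)
o1: d²=50 ≤ ρ²=57; F_rep = 34·(-1,-7)/50² = (-0.0136,-0.0952)
F = F_att + ΣF_rep = (5.4864,5.9048)
p' = p + 1/4·F = (-9.6284,1.4762)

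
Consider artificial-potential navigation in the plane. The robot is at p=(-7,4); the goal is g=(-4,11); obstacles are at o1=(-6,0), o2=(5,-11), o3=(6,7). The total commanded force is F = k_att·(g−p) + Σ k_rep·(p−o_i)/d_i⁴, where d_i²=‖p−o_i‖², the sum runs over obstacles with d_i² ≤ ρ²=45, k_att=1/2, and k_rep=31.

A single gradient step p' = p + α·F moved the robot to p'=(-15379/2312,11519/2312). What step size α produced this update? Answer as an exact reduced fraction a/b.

F_att = 1/2·(g−p) = 1/2·(3,7) = (1.5000,3.5000)
o1: d²=17 ≤ ρ²=45; F_rep = 31·(-1,4)/17² = (-0.1073,0.4291)
o2: d²=369 > ρ²=45 → inactive
o3: d²=178 > ρ²=45 → inactive
F = F_att + ΣF_rep = (1.3927,3.9291)
Δp = p'−p = (0.3482,0.9823); α = Δx/Fx = (805/2312) / (805/578) = 1/4
check: Δy/Fy = (2271/2312) / (2271/578) = 1/4 ✓

α = 1/4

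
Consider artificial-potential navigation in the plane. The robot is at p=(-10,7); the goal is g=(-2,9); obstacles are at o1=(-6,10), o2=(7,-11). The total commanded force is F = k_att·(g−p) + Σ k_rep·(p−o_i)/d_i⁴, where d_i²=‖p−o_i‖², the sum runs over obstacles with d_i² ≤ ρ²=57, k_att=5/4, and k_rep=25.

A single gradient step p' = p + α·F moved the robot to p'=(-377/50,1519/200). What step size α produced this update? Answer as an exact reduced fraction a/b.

F_att = 5/4·(g−p) = 5/4·(8,2) = (10.0000,2.5000)
o1: d²=25 ≤ ρ²=57; F_rep = 25·(-4,-3)/25² = (-0.1600,-0.1200)
o2: d²=613 > ρ²=57 → inactive
F = F_att + ΣF_rep = (9.8400,2.3800)
Δp = p'−p = (2.4600,0.5950); α = Δx/Fx = (123/50) / (246/25) = 1/4
check: Δy/Fy = (119/200) / (119/50) = 1/4 ✓

α = 1/4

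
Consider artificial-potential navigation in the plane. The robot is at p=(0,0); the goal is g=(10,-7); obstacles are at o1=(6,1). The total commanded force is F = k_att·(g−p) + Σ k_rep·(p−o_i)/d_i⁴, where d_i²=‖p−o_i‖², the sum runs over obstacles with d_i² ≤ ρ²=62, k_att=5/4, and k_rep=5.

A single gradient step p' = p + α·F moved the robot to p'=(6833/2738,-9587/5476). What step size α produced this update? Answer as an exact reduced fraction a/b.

α = 1/5

F_att = 5/4·(g−p) = 5/4·(10,-7) = (12.5000,-8.7500)
o1: d²=37 ≤ ρ²=62; F_rep = 5·(-6,-1)/37² = (-0.0219,-0.0037)
F = F_att + ΣF_rep = (12.4781,-8.7537)
Δp = p'−p = (2.4956,-1.7507); α = Δx/Fx = (6833/2738) / (34165/2738) = 1/5
check: Δy/Fy = (-9587/5476) / (-47935/5476) = 1/5 ✓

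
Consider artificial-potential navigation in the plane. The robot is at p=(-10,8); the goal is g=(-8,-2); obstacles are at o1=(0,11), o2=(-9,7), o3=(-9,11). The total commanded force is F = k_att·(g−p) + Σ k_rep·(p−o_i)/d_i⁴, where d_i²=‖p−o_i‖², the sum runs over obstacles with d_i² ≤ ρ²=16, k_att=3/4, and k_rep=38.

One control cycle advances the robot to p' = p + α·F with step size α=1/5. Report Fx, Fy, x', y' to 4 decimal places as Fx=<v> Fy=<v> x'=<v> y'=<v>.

Fx=-8.3800 Fy=0.8600 x'=-11.6760 y'=8.1720

F_att = 3/4·(g−p) = 3/4·(2,-10) = (1.5000,-7.5000)
o1: d²=109 > ρ²=16 → inactive
o2: d²=2 ≤ ρ²=16; F_rep = 38·(-1,1)/2² = (-9.5000,9.5000)
o3: d²=10 ≤ ρ²=16; F_rep = 38·(-1,-3)/10² = (-0.3800,-1.1400)
F = F_att + ΣF_rep = (-8.3800,0.8600)
p' = p + 1/5·F = (-11.6760,8.1720)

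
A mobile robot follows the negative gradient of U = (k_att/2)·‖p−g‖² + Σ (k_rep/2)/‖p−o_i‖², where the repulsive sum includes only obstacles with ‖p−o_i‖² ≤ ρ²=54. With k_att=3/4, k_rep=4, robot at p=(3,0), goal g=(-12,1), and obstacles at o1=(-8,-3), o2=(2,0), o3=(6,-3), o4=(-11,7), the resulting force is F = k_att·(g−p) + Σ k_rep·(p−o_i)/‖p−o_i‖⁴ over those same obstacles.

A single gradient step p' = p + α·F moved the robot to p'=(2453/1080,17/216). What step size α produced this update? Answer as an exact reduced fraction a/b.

α = 1/10

F_att = 3/4·(g−p) = 3/4·(-15,1) = (-11.2500,0.7500)
o1: d²=130 > ρ²=54 → inactive
o2: d²=1 ≤ ρ²=54; F_rep = 4·(1,0)/1² = (4.0000,0.0000)
o3: d²=18 ≤ ρ²=54; F_rep = 4·(-3,3)/18² = (-0.0370,0.0370)
o4: d²=245 > ρ²=54 → inactive
F = F_att + ΣF_rep = (-7.2870,0.7870)
Δp = p'−p = (-0.7287,0.0787); α = Δx/Fx = (-787/1080) / (-787/108) = 1/10
check: Δy/Fy = (17/216) / (85/108) = 1/10 ✓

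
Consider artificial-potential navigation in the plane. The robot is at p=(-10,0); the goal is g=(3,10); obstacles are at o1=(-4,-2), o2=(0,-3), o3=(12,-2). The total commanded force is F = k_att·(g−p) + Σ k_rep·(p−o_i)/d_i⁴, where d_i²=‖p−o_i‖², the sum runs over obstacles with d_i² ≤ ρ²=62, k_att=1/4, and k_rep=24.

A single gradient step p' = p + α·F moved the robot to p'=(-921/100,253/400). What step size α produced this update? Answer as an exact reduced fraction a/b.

F_att = 1/4·(g−p) = 1/4·(13,10) = (3.2500,2.5000)
o1: d²=40 ≤ ρ²=62; F_rep = 24·(-6,2)/40² = (-0.0900,0.0300)
o2: d²=109 > ρ²=62 → inactive
o3: d²=488 > ρ²=62 → inactive
F = F_att + ΣF_rep = (3.1600,2.5300)
Δp = p'−p = (0.7900,0.6325); α = Δx/Fx = (79/100) / (79/25) = 1/4
check: Δy/Fy = (253/400) / (253/100) = 1/4 ✓

α = 1/4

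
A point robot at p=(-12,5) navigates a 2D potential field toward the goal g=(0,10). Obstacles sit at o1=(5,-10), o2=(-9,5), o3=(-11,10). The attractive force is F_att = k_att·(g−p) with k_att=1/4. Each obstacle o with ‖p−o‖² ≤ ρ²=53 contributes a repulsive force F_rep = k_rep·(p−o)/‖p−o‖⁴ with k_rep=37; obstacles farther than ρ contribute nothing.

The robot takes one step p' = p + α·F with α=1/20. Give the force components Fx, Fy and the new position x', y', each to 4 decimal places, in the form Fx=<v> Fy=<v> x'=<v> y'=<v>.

Fx=1.5749 Fy=0.9763 x'=-11.9213 y'=5.0488

F_att = 1/4·(g−p) = 1/4·(12,5) = (3.0000,1.2500)
o1: d²=514 > ρ²=53 → inactive
o2: d²=9 ≤ ρ²=53; F_rep = 37·(-3,0)/9² = (-1.3704,0.0000)
o3: d²=26 ≤ ρ²=53; F_rep = 37·(-1,-5)/26² = (-0.0547,-0.2737)
F = F_att + ΣF_rep = (1.5749,0.9763)
p' = p + 1/20·F = (-11.9213,5.0488)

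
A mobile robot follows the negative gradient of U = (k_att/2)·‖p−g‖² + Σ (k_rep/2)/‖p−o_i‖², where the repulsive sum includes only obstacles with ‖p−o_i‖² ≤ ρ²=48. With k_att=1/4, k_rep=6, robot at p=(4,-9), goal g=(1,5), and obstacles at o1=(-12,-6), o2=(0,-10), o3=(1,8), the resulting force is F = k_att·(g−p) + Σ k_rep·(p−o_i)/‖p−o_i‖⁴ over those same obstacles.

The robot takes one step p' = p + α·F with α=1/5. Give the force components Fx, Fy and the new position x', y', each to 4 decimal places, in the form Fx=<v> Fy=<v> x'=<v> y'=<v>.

F_att = 1/4·(g−p) = 1/4·(-3,14) = (-0.7500,3.5000)
o1: d²=265 > ρ²=48 → inactive
o2: d²=17 ≤ ρ²=48; F_rep = 6·(4,1)/17² = (0.0830,0.0208)
o3: d²=298 > ρ²=48 → inactive
F = F_att + ΣF_rep = (-0.6670,3.5208)
p' = p + 1/5·F = (3.8666,-8.2958)

Fx=-0.6670 Fy=3.5208 x'=3.8666 y'=-8.2958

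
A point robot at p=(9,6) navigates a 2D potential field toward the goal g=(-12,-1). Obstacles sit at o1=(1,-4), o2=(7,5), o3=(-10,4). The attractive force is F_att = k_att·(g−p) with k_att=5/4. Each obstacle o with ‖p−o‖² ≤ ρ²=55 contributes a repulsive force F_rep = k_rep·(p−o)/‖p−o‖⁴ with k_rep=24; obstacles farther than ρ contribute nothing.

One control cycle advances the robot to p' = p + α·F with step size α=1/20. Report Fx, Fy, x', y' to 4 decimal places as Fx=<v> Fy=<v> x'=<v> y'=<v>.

Fx=-24.3300 Fy=-7.7900 x'=7.7835 y'=5.6105

F_att = 5/4·(g−p) = 5/4·(-21,-7) = (-26.2500,-8.7500)
o1: d²=164 > ρ²=55 → inactive
o2: d²=5 ≤ ρ²=55; F_rep = 24·(2,1)/5² = (1.9200,0.9600)
o3: d²=365 > ρ²=55 → inactive
F = F_att + ΣF_rep = (-24.3300,-7.7900)
p' = p + 1/20·F = (7.7835,5.6105)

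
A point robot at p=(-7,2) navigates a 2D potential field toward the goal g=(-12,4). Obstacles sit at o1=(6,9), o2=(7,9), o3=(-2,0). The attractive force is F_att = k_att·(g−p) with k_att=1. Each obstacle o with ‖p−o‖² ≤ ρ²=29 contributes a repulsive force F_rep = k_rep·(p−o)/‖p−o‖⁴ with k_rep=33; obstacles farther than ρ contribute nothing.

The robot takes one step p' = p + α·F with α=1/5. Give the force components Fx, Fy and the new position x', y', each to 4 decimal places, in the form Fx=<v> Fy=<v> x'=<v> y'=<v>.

Fx=-5.1962 Fy=2.0785 x'=-8.0392 y'=2.4157

F_att = 1·(g−p) = 1·(-5,2) = (-5.0000,2.0000)
o1: d²=218 > ρ²=29 → inactive
o2: d²=245 > ρ²=29 → inactive
o3: d²=29 ≤ ρ²=29; F_rep = 33·(-5,2)/29² = (-0.1962,0.0785)
F = F_att + ΣF_rep = (-5.1962,2.0785)
p' = p + 1/5·F = (-8.0392,2.4157)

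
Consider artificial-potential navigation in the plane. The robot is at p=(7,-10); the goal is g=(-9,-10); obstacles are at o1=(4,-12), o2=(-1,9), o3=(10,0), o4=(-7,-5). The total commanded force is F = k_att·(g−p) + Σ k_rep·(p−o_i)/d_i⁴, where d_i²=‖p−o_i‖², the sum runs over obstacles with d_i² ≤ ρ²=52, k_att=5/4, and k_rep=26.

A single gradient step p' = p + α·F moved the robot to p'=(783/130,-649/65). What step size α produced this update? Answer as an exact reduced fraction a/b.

α = 1/20

F_att = 5/4·(g−p) = 5/4·(-16,0) = (-20.0000,0.0000)
o1: d²=13 ≤ ρ²=52; F_rep = 26·(3,2)/13² = (0.4615,0.3077)
o2: d²=425 > ρ²=52 → inactive
o3: d²=109 > ρ²=52 → inactive
o4: d²=221 > ρ²=52 → inactive
F = F_att + ΣF_rep = (-19.5385,0.3077)
Δp = p'−p = (-0.9769,0.0154); α = Δx/Fx = (-127/130) / (-254/13) = 1/20
check: Δy/Fy = (1/65) / (4/13) = 1/20 ✓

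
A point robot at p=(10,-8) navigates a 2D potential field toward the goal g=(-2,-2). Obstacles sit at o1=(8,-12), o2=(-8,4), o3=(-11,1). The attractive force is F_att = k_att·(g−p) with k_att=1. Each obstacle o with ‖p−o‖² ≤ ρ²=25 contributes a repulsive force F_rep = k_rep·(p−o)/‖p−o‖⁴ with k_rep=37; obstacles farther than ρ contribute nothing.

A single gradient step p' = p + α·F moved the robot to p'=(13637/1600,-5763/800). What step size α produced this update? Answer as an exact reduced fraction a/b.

α = 1/8

F_att = 1·(g−p) = 1·(-12,6) = (-12.0000,6.0000)
o1: d²=20 ≤ ρ²=25; F_rep = 37·(2,4)/20² = (0.1850,0.3700)
o2: d²=468 > ρ²=25 → inactive
o3: d²=522 > ρ²=25 → inactive
F = F_att + ΣF_rep = (-11.8150,6.3700)
Δp = p'−p = (-1.4769,0.7963); α = Δx/Fx = (-2363/1600) / (-2363/200) = 1/8
check: Δy/Fy = (637/800) / (637/100) = 1/8 ✓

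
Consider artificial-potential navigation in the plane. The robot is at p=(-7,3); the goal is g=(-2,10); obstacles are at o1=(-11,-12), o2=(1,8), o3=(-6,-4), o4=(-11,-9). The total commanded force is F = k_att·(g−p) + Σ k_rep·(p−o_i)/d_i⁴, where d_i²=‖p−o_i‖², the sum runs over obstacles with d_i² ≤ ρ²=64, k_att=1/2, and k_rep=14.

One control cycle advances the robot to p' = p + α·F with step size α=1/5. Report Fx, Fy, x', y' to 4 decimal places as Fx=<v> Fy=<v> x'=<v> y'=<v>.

F_att = 1/2·(g−p) = 1/2·(5,7) = (2.5000,3.5000)
o1: d²=241 > ρ²=64 → inactive
o2: d²=89 > ρ²=64 → inactive
o3: d²=50 ≤ ρ²=64; F_rep = 14·(-1,7)/50² = (-0.0056,0.0392)
o4: d²=160 > ρ²=64 → inactive
F = F_att + ΣF_rep = (2.4944,3.5392)
p' = p + 1/5·F = (-6.5011,3.7078)

Fx=2.4944 Fy=3.5392 x'=-6.5011 y'=3.7078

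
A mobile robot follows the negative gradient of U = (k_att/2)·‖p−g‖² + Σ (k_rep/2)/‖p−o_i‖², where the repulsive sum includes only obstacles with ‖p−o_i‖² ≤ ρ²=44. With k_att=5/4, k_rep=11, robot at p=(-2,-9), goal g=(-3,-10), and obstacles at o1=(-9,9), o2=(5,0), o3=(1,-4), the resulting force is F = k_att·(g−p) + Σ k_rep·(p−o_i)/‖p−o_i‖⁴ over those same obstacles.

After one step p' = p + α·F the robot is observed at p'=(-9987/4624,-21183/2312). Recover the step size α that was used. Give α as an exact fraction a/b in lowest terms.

F_att = 5/4·(g−p) = 5/4·(-1,-1) = (-1.2500,-1.2500)
o1: d²=373 > ρ²=44 → inactive
o2: d²=130 > ρ²=44 → inactive
o3: d²=34 ≤ ρ²=44; F_rep = 11·(-3,-5)/34² = (-0.0285,-0.0476)
F = F_att + ΣF_rep = (-1.2785,-1.2976)
Δp = p'−p = (-0.1598,-0.1622); α = Δx/Fx = (-739/4624) / (-739/578) = 1/8
check: Δy/Fy = (-375/2312) / (-375/289) = 1/8 ✓

α = 1/8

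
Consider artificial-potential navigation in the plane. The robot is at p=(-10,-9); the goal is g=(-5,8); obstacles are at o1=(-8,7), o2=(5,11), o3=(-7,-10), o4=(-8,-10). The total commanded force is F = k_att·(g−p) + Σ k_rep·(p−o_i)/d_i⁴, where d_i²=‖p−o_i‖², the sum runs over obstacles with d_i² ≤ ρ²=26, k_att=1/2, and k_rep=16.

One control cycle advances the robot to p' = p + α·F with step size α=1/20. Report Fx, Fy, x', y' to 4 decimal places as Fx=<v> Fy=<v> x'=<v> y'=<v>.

F_att = 1/2·(g−p) = 1/2·(5,17) = (2.5000,8.5000)
o1: d²=260 > ρ²=26 → inactive
o2: d²=625 > ρ²=26 → inactive
o3: d²=10 ≤ ρ²=26; F_rep = 16·(-3,1)/10² = (-0.4800,0.1600)
o4: d²=5 ≤ ρ²=26; F_rep = 16·(-2,1)/5² = (-1.2800,0.6400)
F = F_att + ΣF_rep = (0.7400,9.3000)
p' = p + 1/20·F = (-9.9630,-8.5350)

Fx=0.7400 Fy=9.3000 x'=-9.9630 y'=-8.5350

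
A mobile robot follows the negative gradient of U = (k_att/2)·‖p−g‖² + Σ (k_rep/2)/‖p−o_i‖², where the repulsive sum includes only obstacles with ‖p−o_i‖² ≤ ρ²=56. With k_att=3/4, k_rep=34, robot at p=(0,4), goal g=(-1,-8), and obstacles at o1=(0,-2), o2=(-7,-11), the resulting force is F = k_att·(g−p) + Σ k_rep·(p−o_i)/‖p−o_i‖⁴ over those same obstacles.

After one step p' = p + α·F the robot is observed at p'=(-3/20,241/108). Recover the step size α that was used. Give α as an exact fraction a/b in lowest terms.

F_att = 3/4·(g−p) = 3/4·(-1,-12) = (-0.7500,-9.0000)
o1: d²=36 ≤ ρ²=56; F_rep = 34·(0,6)/36² = (0.0000,0.1574)
o2: d²=274 > ρ²=56 → inactive
F = F_att + ΣF_rep = (-0.7500,-8.8426)
Δp = p'−p = (-0.1500,-1.7685); α = Δx/Fx = (-3/20) / (-3/4) = 1/5
check: Δy/Fy = (-191/108) / (-955/108) = 1/5 ✓

α = 1/5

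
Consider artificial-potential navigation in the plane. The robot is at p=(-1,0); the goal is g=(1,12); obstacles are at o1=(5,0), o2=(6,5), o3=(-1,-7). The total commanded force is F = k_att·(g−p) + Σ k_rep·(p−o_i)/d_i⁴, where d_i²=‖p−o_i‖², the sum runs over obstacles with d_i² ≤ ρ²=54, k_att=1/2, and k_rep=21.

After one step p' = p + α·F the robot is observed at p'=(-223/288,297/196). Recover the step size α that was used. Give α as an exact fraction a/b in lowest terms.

F_att = 1/2·(g−p) = 1/2·(2,12) = (1.0000,6.0000)
o1: d²=36 ≤ ρ²=54; F_rep = 21·(-6,0)/36² = (-0.0972,0.0000)
o2: d²=74 > ρ²=54 → inactive
o3: d²=49 ≤ ρ²=54; F_rep = 21·(0,7)/49² = (0.0000,0.0612)
F = F_att + ΣF_rep = (0.9028,6.0612)
Δp = p'−p = (0.2257,1.5153); α = Δx/Fx = (65/288) / (65/72) = 1/4
check: Δy/Fy = (297/196) / (297/49) = 1/4 ✓

α = 1/4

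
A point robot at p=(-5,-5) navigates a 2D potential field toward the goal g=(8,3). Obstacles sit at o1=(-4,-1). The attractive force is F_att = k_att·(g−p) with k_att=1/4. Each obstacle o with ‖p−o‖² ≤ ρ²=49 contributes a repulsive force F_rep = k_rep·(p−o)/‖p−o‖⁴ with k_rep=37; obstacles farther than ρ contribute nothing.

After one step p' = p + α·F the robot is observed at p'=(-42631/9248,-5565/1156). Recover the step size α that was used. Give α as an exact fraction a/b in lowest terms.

α = 1/8

F_att = 1/4·(g−p) = 1/4·(13,8) = (3.2500,2.0000)
o1: d²=17 ≤ ρ²=49; F_rep = 37·(-1,-4)/17² = (-0.1280,-0.5121)
F = F_att + ΣF_rep = (3.1220,1.4879)
Δp = p'−p = (0.3902,0.1860); α = Δx/Fx = (3609/9248) / (3609/1156) = 1/8
check: Δy/Fy = (215/1156) / (430/289) = 1/8 ✓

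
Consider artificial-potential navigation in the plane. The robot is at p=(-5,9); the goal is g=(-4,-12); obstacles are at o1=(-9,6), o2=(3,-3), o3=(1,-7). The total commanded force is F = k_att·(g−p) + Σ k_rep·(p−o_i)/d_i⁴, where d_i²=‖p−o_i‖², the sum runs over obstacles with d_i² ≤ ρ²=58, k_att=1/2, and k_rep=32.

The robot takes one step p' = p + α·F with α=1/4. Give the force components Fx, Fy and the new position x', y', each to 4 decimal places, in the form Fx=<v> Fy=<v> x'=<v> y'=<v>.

Fx=0.7048 Fy=-10.3464 x'=-4.8238 y'=6.4134

F_att = 1/2·(g−p) = 1/2·(1,-21) = (0.5000,-10.5000)
o1: d²=25 ≤ ρ²=58; F_rep = 32·(4,3)/25² = (0.2048,0.1536)
o2: d²=208 > ρ²=58 → inactive
o3: d²=292 > ρ²=58 → inactive
F = F_att + ΣF_rep = (0.7048,-10.3464)
p' = p + 1/4·F = (-4.8238,6.4134)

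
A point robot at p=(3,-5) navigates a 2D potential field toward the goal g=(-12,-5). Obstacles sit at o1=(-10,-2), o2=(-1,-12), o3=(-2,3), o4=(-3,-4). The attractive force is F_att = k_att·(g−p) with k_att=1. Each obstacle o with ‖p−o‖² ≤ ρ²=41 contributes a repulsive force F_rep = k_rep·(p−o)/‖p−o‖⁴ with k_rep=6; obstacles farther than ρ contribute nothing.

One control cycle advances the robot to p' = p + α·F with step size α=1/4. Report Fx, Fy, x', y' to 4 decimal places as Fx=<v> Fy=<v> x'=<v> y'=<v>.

F_att = 1·(g−p) = 1·(-15,0) = (-15.0000,0.0000)
o1: d²=178 > ρ²=41 → inactive
o2: d²=65 > ρ²=41 → inactive
o3: d²=89 > ρ²=41 → inactive
o4: d²=37 ≤ ρ²=41; F_rep = 6·(6,-1)/37² = (0.0263,-0.0044)
F = F_att + ΣF_rep = (-14.9737,-0.0044)
p' = p + 1/4·F = (-0.7434,-5.0011)

Fx=-14.9737 Fy=-0.0044 x'=-0.7434 y'=-5.0011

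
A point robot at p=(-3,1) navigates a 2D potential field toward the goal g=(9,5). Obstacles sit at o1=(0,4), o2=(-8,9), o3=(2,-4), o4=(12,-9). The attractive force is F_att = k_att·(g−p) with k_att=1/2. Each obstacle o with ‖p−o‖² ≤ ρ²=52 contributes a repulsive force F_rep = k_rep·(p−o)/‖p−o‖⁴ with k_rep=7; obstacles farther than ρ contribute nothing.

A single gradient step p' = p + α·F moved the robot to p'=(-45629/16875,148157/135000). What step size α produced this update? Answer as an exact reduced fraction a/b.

α = 1/20

F_att = 1/2·(g−p) = 1/2·(12,4) = (6.0000,2.0000)
o1: d²=18 ≤ ρ²=52; F_rep = 7·(-3,-3)/18² = (-0.0648,-0.0648)
o2: d²=89 > ρ²=52 → inactive
o3: d²=50 ≤ ρ²=52; F_rep = 7·(-5,5)/50² = (-0.0140,0.0140)
o4: d²=325 > ρ²=52 → inactive
F = F_att + ΣF_rep = (5.9212,1.9492)
Δp = p'−p = (0.2961,0.0975); α = Δx/Fx = (4996/16875) / (19984/3375) = 1/20
check: Δy/Fy = (13157/135000) / (13157/6750) = 1/20 ✓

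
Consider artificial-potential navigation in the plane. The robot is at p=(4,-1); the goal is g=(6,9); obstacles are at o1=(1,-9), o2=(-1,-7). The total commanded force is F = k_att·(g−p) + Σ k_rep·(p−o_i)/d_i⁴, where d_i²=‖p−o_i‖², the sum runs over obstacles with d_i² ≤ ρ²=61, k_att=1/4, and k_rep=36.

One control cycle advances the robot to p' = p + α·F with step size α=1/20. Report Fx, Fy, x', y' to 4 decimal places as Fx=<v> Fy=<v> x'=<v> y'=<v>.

F_att = 1/4·(g−p) = 1/4·(2,10) = (0.5000,2.5000)
o1: d²=73 > ρ²=61 → inactive
o2: d²=61 ≤ ρ²=61; F_rep = 36·(5,6)/61² = (0.0484,0.0580)
F = F_att + ΣF_rep = (0.5484,2.5580)
p' = p + 1/20·F = (4.0274,-0.8721)

Fx=0.5484 Fy=2.5580 x'=4.0274 y'=-0.8721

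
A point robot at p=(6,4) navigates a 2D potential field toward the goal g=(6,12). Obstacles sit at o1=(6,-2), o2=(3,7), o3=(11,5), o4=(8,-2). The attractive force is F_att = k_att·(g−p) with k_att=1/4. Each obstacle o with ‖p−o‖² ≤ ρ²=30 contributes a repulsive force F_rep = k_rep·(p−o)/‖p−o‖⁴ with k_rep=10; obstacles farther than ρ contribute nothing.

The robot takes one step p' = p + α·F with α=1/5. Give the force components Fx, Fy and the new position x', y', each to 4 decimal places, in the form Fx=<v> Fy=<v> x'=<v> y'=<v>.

F_att = 1/4·(g−p) = 1/4·(0,8) = (0.0000,2.0000)
o1: d²=36 > ρ²=30 → inactive
o2: d²=18 ≤ ρ²=30; F_rep = 10·(3,-3)/18² = (0.0926,-0.0926)
o3: d²=26 ≤ ρ²=30; F_rep = 10·(-5,-1)/26² = (-0.0740,-0.0148)
o4: d²=40 > ρ²=30 → inactive
F = F_att + ΣF_rep = (0.0186,1.8926)
p' = p + 1/5·F = (6.0037,4.3785)

Fx=0.0186 Fy=1.8926 x'=6.0037 y'=4.3785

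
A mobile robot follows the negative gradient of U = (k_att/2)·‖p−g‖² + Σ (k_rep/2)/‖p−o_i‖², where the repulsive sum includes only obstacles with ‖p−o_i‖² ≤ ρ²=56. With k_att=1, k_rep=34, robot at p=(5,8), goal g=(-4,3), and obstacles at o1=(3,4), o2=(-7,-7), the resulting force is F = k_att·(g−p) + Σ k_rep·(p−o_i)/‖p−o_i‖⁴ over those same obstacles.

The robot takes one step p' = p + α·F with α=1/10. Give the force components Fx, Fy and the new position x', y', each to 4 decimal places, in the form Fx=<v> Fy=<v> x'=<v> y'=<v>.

F_att = 1·(g−p) = 1·(-9,-5) = (-9.0000,-5.0000)
o1: d²=20 ≤ ρ²=56; F_rep = 34·(2,4)/20² = (0.1700,0.3400)
o2: d²=369 > ρ²=56 → inactive
F = F_att + ΣF_rep = (-8.8300,-4.6600)
p' = p + 1/10·F = (4.1170,7.5340)

Fx=-8.8300 Fy=-4.6600 x'=4.1170 y'=7.5340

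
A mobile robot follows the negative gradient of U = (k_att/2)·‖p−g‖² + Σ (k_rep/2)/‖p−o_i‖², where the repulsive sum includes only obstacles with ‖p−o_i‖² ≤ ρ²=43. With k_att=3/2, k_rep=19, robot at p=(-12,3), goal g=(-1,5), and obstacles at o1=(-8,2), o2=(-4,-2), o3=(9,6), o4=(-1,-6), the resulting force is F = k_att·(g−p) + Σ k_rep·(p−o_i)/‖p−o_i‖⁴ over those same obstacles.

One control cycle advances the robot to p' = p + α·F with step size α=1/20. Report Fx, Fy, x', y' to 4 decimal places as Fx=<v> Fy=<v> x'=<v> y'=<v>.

F_att = 3/2·(g−p) = 3/2·(11,2) = (16.5000,3.0000)
o1: d²=17 ≤ ρ²=43; F_rep = 19·(-4,1)/17² = (-0.2630,0.0657)
o2: d²=89 > ρ²=43 → inactive
o3: d²=450 > ρ²=43 → inactive
o4: d²=202 > ρ²=43 → inactive
F = F_att + ΣF_rep = (16.2370,3.0657)
p' = p + 1/20·F = (-11.1881,3.1533)

Fx=16.2370 Fy=3.0657 x'=-11.1881 y'=3.1533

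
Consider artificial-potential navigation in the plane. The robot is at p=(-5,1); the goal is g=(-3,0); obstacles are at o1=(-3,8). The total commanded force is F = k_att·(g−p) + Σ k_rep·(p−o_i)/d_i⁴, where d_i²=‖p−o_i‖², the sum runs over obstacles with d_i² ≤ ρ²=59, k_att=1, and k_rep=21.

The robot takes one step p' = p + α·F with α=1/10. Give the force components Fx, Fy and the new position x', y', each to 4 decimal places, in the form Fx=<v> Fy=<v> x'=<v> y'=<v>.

F_att = 1·(g−p) = 1·(2,-1) = (2.0000,-1.0000)
o1: d²=53 ≤ ρ²=59; F_rep = 21·(-2,-7)/53² = (-0.0150,-0.0523)
F = F_att + ΣF_rep = (1.9850,-1.0523)
p' = p + 1/10·F = (-4.8015,0.8948)

Fx=1.9850 Fy=-1.0523 x'=-4.8015 y'=0.8948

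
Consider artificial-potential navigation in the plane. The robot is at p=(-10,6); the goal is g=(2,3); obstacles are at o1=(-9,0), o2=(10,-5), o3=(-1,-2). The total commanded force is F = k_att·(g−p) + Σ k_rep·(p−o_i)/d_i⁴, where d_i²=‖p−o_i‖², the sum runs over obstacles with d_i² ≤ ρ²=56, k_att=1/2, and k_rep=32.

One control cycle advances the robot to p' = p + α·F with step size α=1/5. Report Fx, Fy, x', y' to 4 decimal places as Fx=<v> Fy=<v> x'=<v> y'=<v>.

Fx=5.9766 Fy=-1.3598 x'=-8.8047 y'=5.7280

F_att = 1/2·(g−p) = 1/2·(12,-3) = (6.0000,-1.5000)
o1: d²=37 ≤ ρ²=56; F_rep = 32·(-1,6)/37² = (-0.0234,0.1402)
o2: d²=521 > ρ²=56 → inactive
o3: d²=145 > ρ²=56 → inactive
F = F_att + ΣF_rep = (5.9766,-1.3598)
p' = p + 1/5·F = (-8.8047,5.7280)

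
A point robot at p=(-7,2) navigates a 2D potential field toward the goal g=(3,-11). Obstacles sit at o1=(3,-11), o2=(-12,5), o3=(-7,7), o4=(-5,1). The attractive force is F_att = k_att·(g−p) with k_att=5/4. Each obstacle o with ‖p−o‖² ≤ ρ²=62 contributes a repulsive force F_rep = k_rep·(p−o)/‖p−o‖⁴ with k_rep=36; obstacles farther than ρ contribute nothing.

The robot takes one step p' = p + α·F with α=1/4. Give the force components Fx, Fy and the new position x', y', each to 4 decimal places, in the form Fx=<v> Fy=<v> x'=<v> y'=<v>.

F_att = 5/4·(g−p) = 5/4·(10,-13) = (12.5000,-16.2500)
o1: d²=269 > ρ²=62 → inactive
o2: d²=34 ≤ ρ²=62; F_rep = 36·(5,-3)/34² = (0.1557,-0.0934)
o3: d²=25 ≤ ρ²=62; F_rep = 36·(0,-5)/25² = (0.0000,-0.2880)
o4: d²=5 ≤ ρ²=62; F_rep = 36·(-2,1)/5² = (-2.8800,1.4400)
F = F_att + ΣF_rep = (9.7757,-15.1914)
p' = p + 1/4·F = (-4.5561,-1.7979)

Fx=9.7757 Fy=-15.1914 x'=-4.5561 y'=-1.7979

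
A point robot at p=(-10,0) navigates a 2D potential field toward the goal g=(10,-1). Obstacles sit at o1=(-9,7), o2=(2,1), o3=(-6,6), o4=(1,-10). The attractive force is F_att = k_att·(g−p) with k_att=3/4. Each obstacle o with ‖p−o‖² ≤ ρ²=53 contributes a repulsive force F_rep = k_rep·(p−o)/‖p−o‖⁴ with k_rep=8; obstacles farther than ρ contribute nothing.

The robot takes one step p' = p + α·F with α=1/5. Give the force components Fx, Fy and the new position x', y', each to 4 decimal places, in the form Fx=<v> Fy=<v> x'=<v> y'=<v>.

Fx=14.9850 Fy=-0.7902 x'=-7.0030 y'=-0.1580

F_att = 3/4·(g−p) = 3/4·(20,-1) = (15.0000,-0.7500)
o1: d²=50 ≤ ρ²=53; F_rep = 8·(-1,-7)/50² = (-0.0032,-0.0224)
o2: d²=145 > ρ²=53 → inactive
o3: d²=52 ≤ ρ²=53; F_rep = 8·(-4,-6)/52² = (-0.0118,-0.0178)
o4: d²=221 > ρ²=53 → inactive
F = F_att + ΣF_rep = (14.9850,-0.7902)
p' = p + 1/5·F = (-7.0030,-0.1580)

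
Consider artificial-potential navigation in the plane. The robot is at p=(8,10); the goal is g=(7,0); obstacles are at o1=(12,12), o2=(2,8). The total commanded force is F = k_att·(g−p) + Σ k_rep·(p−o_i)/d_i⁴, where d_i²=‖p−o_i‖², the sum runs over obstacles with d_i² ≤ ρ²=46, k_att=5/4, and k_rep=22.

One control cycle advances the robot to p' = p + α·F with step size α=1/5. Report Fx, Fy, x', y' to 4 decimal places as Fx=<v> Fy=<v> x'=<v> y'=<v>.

Fx=-1.3875 Fy=-12.5825 x'=7.7225 y'=7.4835

F_att = 5/4·(g−p) = 5/4·(-1,-10) = (-1.2500,-12.5000)
o1: d²=20 ≤ ρ²=46; F_rep = 22·(-4,-2)/20² = (-0.2200,-0.1100)
o2: d²=40 ≤ ρ²=46; F_rep = 22·(6,2)/40² = (0.0825,0.0275)
F = F_att + ΣF_rep = (-1.3875,-12.5825)
p' = p + 1/5·F = (7.7225,7.4835)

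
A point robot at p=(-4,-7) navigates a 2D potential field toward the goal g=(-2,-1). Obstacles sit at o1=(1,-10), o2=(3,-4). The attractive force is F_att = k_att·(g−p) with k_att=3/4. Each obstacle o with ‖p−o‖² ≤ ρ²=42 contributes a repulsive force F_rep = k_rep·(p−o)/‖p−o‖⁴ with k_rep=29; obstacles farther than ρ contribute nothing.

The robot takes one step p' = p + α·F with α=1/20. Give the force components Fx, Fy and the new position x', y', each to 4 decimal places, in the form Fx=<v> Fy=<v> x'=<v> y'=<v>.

F_att = 3/4·(g−p) = 3/4·(2,6) = (1.5000,4.5000)
o1: d²=34 ≤ ρ²=42; F_rep = 29·(-5,3)/34² = (-0.1254,0.0753)
o2: d²=58 > ρ²=42 → inactive
F = F_att + ΣF_rep = (1.3746,4.5753)
p' = p + 1/20·F = (-3.9313,-6.7712)

Fx=1.3746 Fy=4.5753 x'=-3.9313 y'=-6.7712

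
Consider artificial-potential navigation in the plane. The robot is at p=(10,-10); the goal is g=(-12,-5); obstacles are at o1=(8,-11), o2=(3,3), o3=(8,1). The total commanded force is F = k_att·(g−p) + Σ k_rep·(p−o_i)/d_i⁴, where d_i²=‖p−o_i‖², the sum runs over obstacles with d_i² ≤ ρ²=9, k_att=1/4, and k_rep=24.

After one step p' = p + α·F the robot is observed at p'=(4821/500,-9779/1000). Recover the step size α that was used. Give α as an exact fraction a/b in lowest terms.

F_att = 1/4·(g−p) = 1/4·(-22,5) = (-5.5000,1.2500)
o1: d²=5 ≤ ρ²=9; F_rep = 24·(2,1)/5² = (1.9200,0.9600)
o2: d²=218 > ρ²=9 → inactive
o3: d²=125 > ρ²=9 → inactive
F = F_att + ΣF_rep = (-3.5800,2.2100)
Δp = p'−p = (-0.3580,0.2210); α = Δx/Fx = (-179/500) / (-179/50) = 1/10
check: Δy/Fy = (221/1000) / (221/100) = 1/10 ✓

α = 1/10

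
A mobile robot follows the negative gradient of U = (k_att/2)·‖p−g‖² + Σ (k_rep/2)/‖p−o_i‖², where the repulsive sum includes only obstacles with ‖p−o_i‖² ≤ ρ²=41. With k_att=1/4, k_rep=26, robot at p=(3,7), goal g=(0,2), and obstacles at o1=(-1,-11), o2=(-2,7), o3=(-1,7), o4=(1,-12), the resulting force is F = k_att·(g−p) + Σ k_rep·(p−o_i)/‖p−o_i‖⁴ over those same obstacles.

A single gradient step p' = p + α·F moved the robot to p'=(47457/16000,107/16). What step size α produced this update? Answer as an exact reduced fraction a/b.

F_att = 1/4·(g−p) = 1/4·(-3,-5) = (-0.7500,-1.2500)
o1: d²=340 > ρ²=41 → inactive
o2: d²=25 ≤ ρ²=41; F_rep = 26·(5,0)/25² = (0.2080,0.0000)
o3: d²=16 ≤ ρ²=41; F_rep = 26·(4,0)/16² = (0.4062,0.0000)
o4: d²=365 > ρ²=41 → inactive
F = F_att + ΣF_rep = (-0.1358,-1.2500)
Δp = p'−p = (-0.0339,-0.3125); α = Δx/Fx = (-543/16000) / (-543/4000) = 1/4
check: Δy/Fy = (-5/16) / (-5/4) = 1/4 ✓

α = 1/4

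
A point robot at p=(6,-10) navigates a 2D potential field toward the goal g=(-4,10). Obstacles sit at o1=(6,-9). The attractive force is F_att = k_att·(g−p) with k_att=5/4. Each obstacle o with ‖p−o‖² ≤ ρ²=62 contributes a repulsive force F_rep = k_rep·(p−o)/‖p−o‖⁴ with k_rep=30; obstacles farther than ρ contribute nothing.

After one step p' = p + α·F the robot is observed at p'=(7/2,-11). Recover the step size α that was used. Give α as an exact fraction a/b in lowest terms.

α = 1/5

F_att = 5/4·(g−p) = 5/4·(-10,20) = (-12.5000,25.0000)
o1: d²=1 ≤ ρ²=62; F_rep = 30·(0,-1)/1² = (0.0000,-30.0000)
F = F_att + ΣF_rep = (-12.5000,-5.0000)
Δp = p'−p = (-2.5000,-1.0000); α = Δx/Fx = (-5/2) / (-25/2) = 1/5
check: Δy/Fy = (-1) / (-5) = 1/5 ✓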